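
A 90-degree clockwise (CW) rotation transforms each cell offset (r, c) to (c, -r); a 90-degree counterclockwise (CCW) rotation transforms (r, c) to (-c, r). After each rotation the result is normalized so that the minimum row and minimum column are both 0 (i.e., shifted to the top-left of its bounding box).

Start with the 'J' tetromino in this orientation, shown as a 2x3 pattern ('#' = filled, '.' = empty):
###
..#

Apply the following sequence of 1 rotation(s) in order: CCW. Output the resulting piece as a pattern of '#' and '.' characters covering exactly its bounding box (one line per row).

Start:
###
..#
After rotation 1 (CCW):
##
#.
#.

Answer: ##
#.
#.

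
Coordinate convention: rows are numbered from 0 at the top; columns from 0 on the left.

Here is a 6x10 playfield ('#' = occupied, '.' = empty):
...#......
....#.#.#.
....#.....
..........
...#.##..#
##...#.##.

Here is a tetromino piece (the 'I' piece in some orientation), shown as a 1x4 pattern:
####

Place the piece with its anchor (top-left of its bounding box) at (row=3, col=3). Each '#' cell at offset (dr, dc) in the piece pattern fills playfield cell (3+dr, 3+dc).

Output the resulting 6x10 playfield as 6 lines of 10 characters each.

Fill (3+0,3+0) = (3,3)
Fill (3+0,3+1) = (3,4)
Fill (3+0,3+2) = (3,5)
Fill (3+0,3+3) = (3,6)

Answer: ...#......
....#.#.#.
....#.....
...####...
...#.##..#
##...#.##.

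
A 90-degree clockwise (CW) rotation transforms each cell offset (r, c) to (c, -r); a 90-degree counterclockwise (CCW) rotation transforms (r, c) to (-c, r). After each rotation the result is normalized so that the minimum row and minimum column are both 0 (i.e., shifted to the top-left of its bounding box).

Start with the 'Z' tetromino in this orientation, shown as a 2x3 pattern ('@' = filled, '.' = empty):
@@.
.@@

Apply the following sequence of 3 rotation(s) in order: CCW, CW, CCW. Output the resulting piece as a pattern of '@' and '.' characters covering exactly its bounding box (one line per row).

Start:
@@.
.@@
After rotation 1 (CCW):
.@
@@
@.
After rotation 2 (CW):
@@.
.@@
After rotation 3 (CCW):
.@
@@
@.

Answer: .@
@@
@.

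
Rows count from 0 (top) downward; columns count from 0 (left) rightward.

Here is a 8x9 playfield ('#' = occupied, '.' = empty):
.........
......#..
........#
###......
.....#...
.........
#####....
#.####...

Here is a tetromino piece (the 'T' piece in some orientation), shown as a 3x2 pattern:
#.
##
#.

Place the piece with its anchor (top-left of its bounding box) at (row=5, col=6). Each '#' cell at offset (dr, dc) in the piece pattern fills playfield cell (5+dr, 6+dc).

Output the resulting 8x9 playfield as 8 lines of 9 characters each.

Fill (5+0,6+0) = (5,6)
Fill (5+1,6+0) = (6,6)
Fill (5+1,6+1) = (6,7)
Fill (5+2,6+0) = (7,6)

Answer: .........
......#..
........#
###......
.....#...
......#..
#####.##.
#.#####..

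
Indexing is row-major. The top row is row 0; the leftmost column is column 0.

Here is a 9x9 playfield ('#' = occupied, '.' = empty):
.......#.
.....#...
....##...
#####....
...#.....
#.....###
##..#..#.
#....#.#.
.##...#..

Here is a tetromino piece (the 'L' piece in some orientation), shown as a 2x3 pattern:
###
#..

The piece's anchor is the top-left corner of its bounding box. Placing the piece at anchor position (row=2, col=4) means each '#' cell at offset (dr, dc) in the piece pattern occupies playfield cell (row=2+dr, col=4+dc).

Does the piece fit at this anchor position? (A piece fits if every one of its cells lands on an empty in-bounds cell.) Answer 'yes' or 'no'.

Check each piece cell at anchor (2, 4):
  offset (0,0) -> (2,4): occupied ('#') -> FAIL
  offset (0,1) -> (2,5): occupied ('#') -> FAIL
  offset (0,2) -> (2,6): empty -> OK
  offset (1,0) -> (3,4): occupied ('#') -> FAIL
All cells valid: no

Answer: no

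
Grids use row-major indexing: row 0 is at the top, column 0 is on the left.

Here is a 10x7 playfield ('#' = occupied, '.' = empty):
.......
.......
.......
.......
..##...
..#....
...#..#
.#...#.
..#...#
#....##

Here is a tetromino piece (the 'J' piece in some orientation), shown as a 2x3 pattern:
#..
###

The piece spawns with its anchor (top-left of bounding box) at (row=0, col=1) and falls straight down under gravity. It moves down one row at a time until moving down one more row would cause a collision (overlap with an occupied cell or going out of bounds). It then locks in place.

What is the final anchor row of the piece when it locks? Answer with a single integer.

Answer: 2

Derivation:
Spawn at (row=0, col=1). Try each row:
  row 0: fits
  row 1: fits
  row 2: fits
  row 3: blocked -> lock at row 2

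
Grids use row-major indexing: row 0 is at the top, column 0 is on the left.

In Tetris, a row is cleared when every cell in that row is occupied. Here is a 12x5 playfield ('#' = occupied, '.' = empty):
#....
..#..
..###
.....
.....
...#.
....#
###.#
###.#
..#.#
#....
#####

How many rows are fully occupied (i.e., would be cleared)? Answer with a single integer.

Answer: 1

Derivation:
Check each row:
  row 0: 4 empty cells -> not full
  row 1: 4 empty cells -> not full
  row 2: 2 empty cells -> not full
  row 3: 5 empty cells -> not full
  row 4: 5 empty cells -> not full
  row 5: 4 empty cells -> not full
  row 6: 4 empty cells -> not full
  row 7: 1 empty cell -> not full
  row 8: 1 empty cell -> not full
  row 9: 3 empty cells -> not full
  row 10: 4 empty cells -> not full
  row 11: 0 empty cells -> FULL (clear)
Total rows cleared: 1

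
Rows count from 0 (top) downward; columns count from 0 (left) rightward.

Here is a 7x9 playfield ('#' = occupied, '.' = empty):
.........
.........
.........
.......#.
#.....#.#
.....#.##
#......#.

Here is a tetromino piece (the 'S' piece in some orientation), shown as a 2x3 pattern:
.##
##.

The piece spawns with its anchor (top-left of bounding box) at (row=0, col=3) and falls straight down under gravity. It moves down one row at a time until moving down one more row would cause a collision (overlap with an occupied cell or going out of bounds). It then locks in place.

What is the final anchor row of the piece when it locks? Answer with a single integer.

Spawn at (row=0, col=3). Try each row:
  row 0: fits
  row 1: fits
  row 2: fits
  row 3: fits
  row 4: fits
  row 5: blocked -> lock at row 4

Answer: 4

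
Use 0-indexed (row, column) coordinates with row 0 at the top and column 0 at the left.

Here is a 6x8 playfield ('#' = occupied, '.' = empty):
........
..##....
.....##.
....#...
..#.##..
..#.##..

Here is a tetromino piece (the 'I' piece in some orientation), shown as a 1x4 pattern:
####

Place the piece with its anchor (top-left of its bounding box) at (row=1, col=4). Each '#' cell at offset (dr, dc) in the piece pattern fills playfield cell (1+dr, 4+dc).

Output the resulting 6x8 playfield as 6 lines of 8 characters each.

Answer: ........
..######
.....##.
....#...
..#.##..
..#.##..

Derivation:
Fill (1+0,4+0) = (1,4)
Fill (1+0,4+1) = (1,5)
Fill (1+0,4+2) = (1,6)
Fill (1+0,4+3) = (1,7)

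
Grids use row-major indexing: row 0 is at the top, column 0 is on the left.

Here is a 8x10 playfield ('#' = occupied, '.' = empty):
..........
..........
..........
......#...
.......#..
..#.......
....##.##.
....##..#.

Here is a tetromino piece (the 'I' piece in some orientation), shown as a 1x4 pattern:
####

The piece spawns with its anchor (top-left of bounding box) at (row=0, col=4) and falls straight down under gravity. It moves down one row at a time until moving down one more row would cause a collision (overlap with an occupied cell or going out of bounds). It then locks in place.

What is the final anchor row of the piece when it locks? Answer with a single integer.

Answer: 2

Derivation:
Spawn at (row=0, col=4). Try each row:
  row 0: fits
  row 1: fits
  row 2: fits
  row 3: blocked -> lock at row 2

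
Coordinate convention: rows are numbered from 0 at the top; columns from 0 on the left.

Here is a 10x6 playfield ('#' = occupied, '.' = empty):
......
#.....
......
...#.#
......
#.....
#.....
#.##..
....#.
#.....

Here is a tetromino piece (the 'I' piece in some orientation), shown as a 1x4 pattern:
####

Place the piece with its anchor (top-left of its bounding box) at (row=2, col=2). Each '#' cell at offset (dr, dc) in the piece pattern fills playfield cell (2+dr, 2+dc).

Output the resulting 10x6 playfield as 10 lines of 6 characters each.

Answer: ......
#.....
..####
...#.#
......
#.....
#.....
#.##..
....#.
#.....

Derivation:
Fill (2+0,2+0) = (2,2)
Fill (2+0,2+1) = (2,3)
Fill (2+0,2+2) = (2,4)
Fill (2+0,2+3) = (2,5)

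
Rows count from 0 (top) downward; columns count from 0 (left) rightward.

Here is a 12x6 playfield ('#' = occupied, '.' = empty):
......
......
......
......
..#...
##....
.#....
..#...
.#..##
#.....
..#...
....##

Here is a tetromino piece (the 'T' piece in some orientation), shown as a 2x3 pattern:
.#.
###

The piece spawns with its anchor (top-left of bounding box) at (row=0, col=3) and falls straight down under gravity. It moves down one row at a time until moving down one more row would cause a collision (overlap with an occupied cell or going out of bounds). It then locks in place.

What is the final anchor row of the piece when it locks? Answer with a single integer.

Spawn at (row=0, col=3). Try each row:
  row 0: fits
  row 1: fits
  row 2: fits
  row 3: fits
  row 4: fits
  row 5: fits
  row 6: fits
  row 7: blocked -> lock at row 6

Answer: 6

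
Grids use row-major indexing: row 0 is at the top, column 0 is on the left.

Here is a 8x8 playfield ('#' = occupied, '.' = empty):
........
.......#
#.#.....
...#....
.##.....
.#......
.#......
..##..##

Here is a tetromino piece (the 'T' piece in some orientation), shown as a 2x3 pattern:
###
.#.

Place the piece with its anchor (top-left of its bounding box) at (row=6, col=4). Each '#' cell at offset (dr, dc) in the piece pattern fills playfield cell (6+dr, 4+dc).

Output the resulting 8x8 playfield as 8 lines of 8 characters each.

Fill (6+0,4+0) = (6,4)
Fill (6+0,4+1) = (6,5)
Fill (6+0,4+2) = (6,6)
Fill (6+1,4+1) = (7,5)

Answer: ........
.......#
#.#.....
...#....
.##.....
.#......
.#..###.
..##.###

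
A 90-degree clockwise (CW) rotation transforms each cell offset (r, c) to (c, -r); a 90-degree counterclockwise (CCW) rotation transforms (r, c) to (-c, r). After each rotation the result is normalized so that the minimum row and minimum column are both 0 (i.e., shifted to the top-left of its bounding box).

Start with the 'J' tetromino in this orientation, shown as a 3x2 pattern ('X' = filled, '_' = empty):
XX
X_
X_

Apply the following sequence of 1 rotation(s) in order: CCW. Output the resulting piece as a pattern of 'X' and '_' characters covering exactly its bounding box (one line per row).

Start:
XX
X_
X_
After rotation 1 (CCW):
X__
XXX

Answer: X__
XXX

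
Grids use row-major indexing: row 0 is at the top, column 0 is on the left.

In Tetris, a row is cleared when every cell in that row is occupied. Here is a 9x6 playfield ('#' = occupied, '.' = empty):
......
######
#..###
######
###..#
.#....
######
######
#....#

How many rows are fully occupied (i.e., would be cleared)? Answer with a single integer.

Answer: 4

Derivation:
Check each row:
  row 0: 6 empty cells -> not full
  row 1: 0 empty cells -> FULL (clear)
  row 2: 2 empty cells -> not full
  row 3: 0 empty cells -> FULL (clear)
  row 4: 2 empty cells -> not full
  row 5: 5 empty cells -> not full
  row 6: 0 empty cells -> FULL (clear)
  row 7: 0 empty cells -> FULL (clear)
  row 8: 4 empty cells -> not full
Total rows cleared: 4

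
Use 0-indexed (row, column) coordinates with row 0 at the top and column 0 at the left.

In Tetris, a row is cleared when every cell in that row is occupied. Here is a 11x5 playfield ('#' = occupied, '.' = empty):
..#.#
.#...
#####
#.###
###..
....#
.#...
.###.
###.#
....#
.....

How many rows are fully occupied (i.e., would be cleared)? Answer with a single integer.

Check each row:
  row 0: 3 empty cells -> not full
  row 1: 4 empty cells -> not full
  row 2: 0 empty cells -> FULL (clear)
  row 3: 1 empty cell -> not full
  row 4: 2 empty cells -> not full
  row 5: 4 empty cells -> not full
  row 6: 4 empty cells -> not full
  row 7: 2 empty cells -> not full
  row 8: 1 empty cell -> not full
  row 9: 4 empty cells -> not full
  row 10: 5 empty cells -> not full
Total rows cleared: 1

Answer: 1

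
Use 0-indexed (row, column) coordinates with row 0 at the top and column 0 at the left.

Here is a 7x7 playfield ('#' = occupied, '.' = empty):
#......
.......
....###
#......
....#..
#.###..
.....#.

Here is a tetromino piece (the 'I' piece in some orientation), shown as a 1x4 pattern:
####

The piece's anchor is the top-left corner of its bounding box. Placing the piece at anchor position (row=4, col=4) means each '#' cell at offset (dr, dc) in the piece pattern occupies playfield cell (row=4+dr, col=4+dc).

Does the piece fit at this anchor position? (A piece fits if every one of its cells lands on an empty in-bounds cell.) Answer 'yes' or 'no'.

Answer: no

Derivation:
Check each piece cell at anchor (4, 4):
  offset (0,0) -> (4,4): occupied ('#') -> FAIL
  offset (0,1) -> (4,5): empty -> OK
  offset (0,2) -> (4,6): empty -> OK
  offset (0,3) -> (4,7): out of bounds -> FAIL
All cells valid: no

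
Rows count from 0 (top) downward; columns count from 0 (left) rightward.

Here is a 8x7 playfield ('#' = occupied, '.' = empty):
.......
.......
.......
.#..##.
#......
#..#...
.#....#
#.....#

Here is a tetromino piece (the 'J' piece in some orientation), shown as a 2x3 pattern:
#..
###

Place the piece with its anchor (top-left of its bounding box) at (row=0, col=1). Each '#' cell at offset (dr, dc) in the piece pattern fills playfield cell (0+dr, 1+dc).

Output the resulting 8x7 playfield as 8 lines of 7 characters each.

Fill (0+0,1+0) = (0,1)
Fill (0+1,1+0) = (1,1)
Fill (0+1,1+1) = (1,2)
Fill (0+1,1+2) = (1,3)

Answer: .#.....
.###...
.......
.#..##.
#......
#..#...
.#....#
#.....#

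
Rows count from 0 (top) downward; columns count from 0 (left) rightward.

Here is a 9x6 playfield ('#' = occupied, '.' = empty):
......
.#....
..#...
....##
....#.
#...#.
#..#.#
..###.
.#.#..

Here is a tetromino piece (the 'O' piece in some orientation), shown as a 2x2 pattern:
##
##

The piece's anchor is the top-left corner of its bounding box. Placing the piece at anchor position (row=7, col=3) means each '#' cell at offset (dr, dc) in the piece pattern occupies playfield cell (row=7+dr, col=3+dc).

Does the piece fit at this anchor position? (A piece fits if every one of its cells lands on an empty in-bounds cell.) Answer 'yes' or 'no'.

Answer: no

Derivation:
Check each piece cell at anchor (7, 3):
  offset (0,0) -> (7,3): occupied ('#') -> FAIL
  offset (0,1) -> (7,4): occupied ('#') -> FAIL
  offset (1,0) -> (8,3): occupied ('#') -> FAIL
  offset (1,1) -> (8,4): empty -> OK
All cells valid: no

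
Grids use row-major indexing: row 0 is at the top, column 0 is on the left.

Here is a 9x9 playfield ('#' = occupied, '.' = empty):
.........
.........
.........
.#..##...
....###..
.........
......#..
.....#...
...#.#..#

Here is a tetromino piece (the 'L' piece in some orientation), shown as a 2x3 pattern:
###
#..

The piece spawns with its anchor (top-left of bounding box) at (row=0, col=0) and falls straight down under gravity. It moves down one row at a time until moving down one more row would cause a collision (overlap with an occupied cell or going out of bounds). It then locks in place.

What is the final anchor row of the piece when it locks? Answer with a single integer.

Spawn at (row=0, col=0). Try each row:
  row 0: fits
  row 1: fits
  row 2: fits
  row 3: blocked -> lock at row 2

Answer: 2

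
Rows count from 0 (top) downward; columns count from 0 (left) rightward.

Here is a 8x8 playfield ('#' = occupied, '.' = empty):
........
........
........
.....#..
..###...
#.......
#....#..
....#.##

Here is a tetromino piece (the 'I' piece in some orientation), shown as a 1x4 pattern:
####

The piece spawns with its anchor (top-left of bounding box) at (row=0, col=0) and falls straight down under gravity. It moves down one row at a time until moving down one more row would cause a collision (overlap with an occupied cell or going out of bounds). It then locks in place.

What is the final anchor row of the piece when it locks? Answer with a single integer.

Spawn at (row=0, col=0). Try each row:
  row 0: fits
  row 1: fits
  row 2: fits
  row 3: fits
  row 4: blocked -> lock at row 3

Answer: 3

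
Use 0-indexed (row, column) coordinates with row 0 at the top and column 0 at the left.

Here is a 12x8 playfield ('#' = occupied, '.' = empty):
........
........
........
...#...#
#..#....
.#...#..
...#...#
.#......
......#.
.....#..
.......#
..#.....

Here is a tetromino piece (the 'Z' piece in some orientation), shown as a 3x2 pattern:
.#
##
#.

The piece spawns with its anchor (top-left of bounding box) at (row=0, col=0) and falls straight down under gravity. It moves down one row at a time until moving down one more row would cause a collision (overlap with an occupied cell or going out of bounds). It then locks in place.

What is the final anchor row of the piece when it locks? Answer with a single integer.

Spawn at (row=0, col=0). Try each row:
  row 0: fits
  row 1: fits
  row 2: blocked -> lock at row 1

Answer: 1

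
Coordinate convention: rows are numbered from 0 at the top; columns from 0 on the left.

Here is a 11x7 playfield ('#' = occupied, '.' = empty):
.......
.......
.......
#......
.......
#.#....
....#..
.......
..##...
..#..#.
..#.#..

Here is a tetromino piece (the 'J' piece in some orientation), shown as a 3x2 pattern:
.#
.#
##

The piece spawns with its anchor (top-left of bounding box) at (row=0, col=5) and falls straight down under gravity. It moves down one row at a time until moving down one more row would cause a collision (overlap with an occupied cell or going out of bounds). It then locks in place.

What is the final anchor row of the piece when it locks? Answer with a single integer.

Spawn at (row=0, col=5). Try each row:
  row 0: fits
  row 1: fits
  row 2: fits
  row 3: fits
  row 4: fits
  row 5: fits
  row 6: fits
  row 7: blocked -> lock at row 6

Answer: 6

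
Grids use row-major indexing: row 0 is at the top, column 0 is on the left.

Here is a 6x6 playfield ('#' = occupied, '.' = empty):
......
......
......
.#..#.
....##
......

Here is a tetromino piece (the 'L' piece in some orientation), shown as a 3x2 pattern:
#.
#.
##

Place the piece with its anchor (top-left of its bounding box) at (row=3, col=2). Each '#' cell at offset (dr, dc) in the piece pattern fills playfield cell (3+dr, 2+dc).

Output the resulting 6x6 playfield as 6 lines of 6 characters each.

Fill (3+0,2+0) = (3,2)
Fill (3+1,2+0) = (4,2)
Fill (3+2,2+0) = (5,2)
Fill (3+2,2+1) = (5,3)

Answer: ......
......
......
.##.#.
..#.##
..##..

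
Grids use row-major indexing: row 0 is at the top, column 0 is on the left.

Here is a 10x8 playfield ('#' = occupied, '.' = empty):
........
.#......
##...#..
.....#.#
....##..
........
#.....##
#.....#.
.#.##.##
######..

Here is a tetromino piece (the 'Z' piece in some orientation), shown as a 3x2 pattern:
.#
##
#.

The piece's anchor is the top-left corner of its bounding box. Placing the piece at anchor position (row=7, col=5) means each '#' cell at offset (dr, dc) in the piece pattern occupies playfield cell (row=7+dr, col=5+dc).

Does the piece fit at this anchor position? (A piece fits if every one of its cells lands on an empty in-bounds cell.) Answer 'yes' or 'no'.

Answer: no

Derivation:
Check each piece cell at anchor (7, 5):
  offset (0,1) -> (7,6): occupied ('#') -> FAIL
  offset (1,0) -> (8,5): empty -> OK
  offset (1,1) -> (8,6): occupied ('#') -> FAIL
  offset (2,0) -> (9,5): occupied ('#') -> FAIL
All cells valid: no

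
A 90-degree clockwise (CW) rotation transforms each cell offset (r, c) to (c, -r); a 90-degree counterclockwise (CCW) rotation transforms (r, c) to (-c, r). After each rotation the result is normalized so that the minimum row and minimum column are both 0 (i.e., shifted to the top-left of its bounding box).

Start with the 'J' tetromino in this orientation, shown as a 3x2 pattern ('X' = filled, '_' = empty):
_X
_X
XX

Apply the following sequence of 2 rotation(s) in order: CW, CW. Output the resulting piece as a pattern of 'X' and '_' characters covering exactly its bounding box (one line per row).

Start:
_X
_X
XX
After rotation 1 (CW):
X__
XXX
After rotation 2 (CW):
XX
X_
X_

Answer: XX
X_
X_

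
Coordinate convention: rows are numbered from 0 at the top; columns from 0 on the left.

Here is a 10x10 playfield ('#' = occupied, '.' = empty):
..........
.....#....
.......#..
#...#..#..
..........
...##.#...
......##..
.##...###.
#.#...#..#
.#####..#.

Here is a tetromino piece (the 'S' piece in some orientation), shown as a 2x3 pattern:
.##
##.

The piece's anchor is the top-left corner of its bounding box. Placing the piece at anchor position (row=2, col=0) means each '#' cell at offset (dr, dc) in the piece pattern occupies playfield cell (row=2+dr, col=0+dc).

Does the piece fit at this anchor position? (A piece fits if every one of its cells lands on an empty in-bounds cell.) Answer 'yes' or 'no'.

Answer: no

Derivation:
Check each piece cell at anchor (2, 0):
  offset (0,1) -> (2,1): empty -> OK
  offset (0,2) -> (2,2): empty -> OK
  offset (1,0) -> (3,0): occupied ('#') -> FAIL
  offset (1,1) -> (3,1): empty -> OK
All cells valid: no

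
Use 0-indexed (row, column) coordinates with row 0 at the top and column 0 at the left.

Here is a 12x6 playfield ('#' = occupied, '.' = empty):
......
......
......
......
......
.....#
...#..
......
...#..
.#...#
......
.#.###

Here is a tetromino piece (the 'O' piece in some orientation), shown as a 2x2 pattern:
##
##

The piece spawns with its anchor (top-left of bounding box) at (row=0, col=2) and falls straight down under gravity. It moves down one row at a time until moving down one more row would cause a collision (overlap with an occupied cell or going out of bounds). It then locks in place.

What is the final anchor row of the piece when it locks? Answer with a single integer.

Spawn at (row=0, col=2). Try each row:
  row 0: fits
  row 1: fits
  row 2: fits
  row 3: fits
  row 4: fits
  row 5: blocked -> lock at row 4

Answer: 4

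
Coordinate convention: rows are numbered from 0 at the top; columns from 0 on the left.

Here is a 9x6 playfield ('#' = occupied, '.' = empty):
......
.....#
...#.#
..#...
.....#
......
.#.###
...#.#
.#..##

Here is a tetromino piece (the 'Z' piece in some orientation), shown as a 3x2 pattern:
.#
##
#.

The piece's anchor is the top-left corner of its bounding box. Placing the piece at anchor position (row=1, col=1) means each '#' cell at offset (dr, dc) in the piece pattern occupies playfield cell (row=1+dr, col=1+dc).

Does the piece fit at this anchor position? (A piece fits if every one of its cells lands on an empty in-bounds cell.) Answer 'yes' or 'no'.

Check each piece cell at anchor (1, 1):
  offset (0,1) -> (1,2): empty -> OK
  offset (1,0) -> (2,1): empty -> OK
  offset (1,1) -> (2,2): empty -> OK
  offset (2,0) -> (3,1): empty -> OK
All cells valid: yes

Answer: yes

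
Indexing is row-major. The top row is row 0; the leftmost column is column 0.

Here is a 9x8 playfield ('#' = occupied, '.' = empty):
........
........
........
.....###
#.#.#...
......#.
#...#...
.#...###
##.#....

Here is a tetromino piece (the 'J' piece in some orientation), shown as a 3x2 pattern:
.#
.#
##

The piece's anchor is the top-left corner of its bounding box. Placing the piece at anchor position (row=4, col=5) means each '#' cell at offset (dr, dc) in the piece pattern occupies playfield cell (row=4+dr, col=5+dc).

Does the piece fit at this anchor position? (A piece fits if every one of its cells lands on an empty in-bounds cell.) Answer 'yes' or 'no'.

Check each piece cell at anchor (4, 5):
  offset (0,1) -> (4,6): empty -> OK
  offset (1,1) -> (5,6): occupied ('#') -> FAIL
  offset (2,0) -> (6,5): empty -> OK
  offset (2,1) -> (6,6): empty -> OK
All cells valid: no

Answer: no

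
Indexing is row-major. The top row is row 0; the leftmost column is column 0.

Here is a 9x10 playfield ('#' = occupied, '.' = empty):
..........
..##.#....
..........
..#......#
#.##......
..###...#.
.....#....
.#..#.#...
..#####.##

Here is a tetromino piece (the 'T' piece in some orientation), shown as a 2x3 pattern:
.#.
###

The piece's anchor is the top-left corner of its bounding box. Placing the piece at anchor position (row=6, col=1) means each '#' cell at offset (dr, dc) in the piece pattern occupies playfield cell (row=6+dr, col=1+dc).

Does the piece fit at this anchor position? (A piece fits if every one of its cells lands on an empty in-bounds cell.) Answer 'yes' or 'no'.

Check each piece cell at anchor (6, 1):
  offset (0,1) -> (6,2): empty -> OK
  offset (1,0) -> (7,1): occupied ('#') -> FAIL
  offset (1,1) -> (7,2): empty -> OK
  offset (1,2) -> (7,3): empty -> OK
All cells valid: no

Answer: no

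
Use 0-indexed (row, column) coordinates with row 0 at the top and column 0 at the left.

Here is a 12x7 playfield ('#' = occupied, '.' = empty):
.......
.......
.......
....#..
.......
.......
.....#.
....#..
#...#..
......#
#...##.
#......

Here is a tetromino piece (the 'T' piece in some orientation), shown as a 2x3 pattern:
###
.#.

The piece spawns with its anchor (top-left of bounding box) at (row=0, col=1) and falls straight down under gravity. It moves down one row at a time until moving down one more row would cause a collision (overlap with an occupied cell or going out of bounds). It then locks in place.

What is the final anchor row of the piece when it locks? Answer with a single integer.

Spawn at (row=0, col=1). Try each row:
  row 0: fits
  row 1: fits
  row 2: fits
  row 3: fits
  row 4: fits
  row 5: fits
  row 6: fits
  row 7: fits
  row 8: fits
  row 9: fits
  row 10: fits
  row 11: blocked -> lock at row 10

Answer: 10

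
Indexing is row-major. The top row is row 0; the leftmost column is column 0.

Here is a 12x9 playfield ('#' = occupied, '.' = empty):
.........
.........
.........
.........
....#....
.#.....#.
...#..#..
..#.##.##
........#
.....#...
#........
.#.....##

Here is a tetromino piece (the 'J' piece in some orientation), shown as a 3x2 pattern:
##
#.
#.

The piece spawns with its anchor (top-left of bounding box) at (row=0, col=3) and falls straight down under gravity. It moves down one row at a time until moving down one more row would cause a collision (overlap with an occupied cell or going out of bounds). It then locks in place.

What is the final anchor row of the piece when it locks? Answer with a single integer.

Answer: 3

Derivation:
Spawn at (row=0, col=3). Try each row:
  row 0: fits
  row 1: fits
  row 2: fits
  row 3: fits
  row 4: blocked -> lock at row 3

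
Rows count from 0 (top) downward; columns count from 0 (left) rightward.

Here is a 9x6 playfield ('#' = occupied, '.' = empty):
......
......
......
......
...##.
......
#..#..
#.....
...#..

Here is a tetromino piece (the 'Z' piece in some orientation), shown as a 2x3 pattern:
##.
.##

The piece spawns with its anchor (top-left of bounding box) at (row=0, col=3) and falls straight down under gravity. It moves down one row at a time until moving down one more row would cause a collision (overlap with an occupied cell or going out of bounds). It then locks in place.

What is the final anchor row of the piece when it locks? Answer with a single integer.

Spawn at (row=0, col=3). Try each row:
  row 0: fits
  row 1: fits
  row 2: fits
  row 3: blocked -> lock at row 2

Answer: 2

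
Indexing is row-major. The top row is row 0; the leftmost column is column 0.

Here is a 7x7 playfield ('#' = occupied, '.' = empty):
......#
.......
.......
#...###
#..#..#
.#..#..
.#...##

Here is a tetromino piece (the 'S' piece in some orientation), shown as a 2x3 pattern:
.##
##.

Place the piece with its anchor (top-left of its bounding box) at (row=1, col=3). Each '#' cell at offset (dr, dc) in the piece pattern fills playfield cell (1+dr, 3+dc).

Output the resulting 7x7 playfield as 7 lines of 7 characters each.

Answer: ......#
....##.
...##..
#...###
#..#..#
.#..#..
.#...##

Derivation:
Fill (1+0,3+1) = (1,4)
Fill (1+0,3+2) = (1,5)
Fill (1+1,3+0) = (2,3)
Fill (1+1,3+1) = (2,4)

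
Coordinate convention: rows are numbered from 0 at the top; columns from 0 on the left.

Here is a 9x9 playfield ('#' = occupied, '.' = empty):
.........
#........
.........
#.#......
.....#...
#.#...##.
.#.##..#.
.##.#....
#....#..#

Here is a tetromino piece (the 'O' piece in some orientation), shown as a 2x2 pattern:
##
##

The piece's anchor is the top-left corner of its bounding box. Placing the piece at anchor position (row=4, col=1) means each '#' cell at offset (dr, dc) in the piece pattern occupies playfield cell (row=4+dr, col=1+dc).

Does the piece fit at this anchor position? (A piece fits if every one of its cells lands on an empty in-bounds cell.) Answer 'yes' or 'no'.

Answer: no

Derivation:
Check each piece cell at anchor (4, 1):
  offset (0,0) -> (4,1): empty -> OK
  offset (0,1) -> (4,2): empty -> OK
  offset (1,0) -> (5,1): empty -> OK
  offset (1,1) -> (5,2): occupied ('#') -> FAIL
All cells valid: no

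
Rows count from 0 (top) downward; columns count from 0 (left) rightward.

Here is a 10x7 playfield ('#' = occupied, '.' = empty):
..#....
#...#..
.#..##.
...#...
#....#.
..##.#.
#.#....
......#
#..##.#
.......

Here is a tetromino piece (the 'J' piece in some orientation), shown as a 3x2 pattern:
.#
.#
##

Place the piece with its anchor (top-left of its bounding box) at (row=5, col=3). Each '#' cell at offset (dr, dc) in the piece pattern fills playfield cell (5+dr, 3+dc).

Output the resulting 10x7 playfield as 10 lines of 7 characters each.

Answer: ..#....
#...#..
.#..##.
...#...
#....#.
..####.
#.#.#..
...##.#
#..##.#
.......

Derivation:
Fill (5+0,3+1) = (5,4)
Fill (5+1,3+1) = (6,4)
Fill (5+2,3+0) = (7,3)
Fill (5+2,3+1) = (7,4)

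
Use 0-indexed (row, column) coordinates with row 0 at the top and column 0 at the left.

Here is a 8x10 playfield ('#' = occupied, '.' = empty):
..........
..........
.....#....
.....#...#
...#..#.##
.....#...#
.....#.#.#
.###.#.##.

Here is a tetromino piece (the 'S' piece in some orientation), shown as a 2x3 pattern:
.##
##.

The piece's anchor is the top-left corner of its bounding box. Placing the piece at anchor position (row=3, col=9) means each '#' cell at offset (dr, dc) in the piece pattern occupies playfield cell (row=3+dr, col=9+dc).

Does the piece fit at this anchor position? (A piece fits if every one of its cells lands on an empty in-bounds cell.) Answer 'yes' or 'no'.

Check each piece cell at anchor (3, 9):
  offset (0,1) -> (3,10): out of bounds -> FAIL
  offset (0,2) -> (3,11): out of bounds -> FAIL
  offset (1,0) -> (4,9): occupied ('#') -> FAIL
  offset (1,1) -> (4,10): out of bounds -> FAIL
All cells valid: no

Answer: no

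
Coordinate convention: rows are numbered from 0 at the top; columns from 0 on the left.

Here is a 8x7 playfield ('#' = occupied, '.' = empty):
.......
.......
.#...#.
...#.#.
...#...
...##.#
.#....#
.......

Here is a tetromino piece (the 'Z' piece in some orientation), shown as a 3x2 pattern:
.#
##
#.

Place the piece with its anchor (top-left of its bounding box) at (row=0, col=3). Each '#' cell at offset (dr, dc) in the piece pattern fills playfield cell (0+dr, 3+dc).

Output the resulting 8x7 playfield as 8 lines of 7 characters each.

Answer: ....#..
...##..
.#.#.#.
...#.#.
...#...
...##.#
.#....#
.......

Derivation:
Fill (0+0,3+1) = (0,4)
Fill (0+1,3+0) = (1,3)
Fill (0+1,3+1) = (1,4)
Fill (0+2,3+0) = (2,3)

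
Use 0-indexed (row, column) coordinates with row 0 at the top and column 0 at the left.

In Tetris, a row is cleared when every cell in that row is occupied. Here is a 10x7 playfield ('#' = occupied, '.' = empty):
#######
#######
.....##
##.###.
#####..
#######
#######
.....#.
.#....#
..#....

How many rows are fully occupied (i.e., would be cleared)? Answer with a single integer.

Answer: 4

Derivation:
Check each row:
  row 0: 0 empty cells -> FULL (clear)
  row 1: 0 empty cells -> FULL (clear)
  row 2: 5 empty cells -> not full
  row 3: 2 empty cells -> not full
  row 4: 2 empty cells -> not full
  row 5: 0 empty cells -> FULL (clear)
  row 6: 0 empty cells -> FULL (clear)
  row 7: 6 empty cells -> not full
  row 8: 5 empty cells -> not full
  row 9: 6 empty cells -> not full
Total rows cleared: 4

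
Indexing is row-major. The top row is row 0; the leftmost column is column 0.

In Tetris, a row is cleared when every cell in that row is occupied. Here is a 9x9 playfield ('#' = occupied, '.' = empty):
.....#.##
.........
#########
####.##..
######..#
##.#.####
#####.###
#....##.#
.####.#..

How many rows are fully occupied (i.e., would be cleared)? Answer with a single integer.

Check each row:
  row 0: 6 empty cells -> not full
  row 1: 9 empty cells -> not full
  row 2: 0 empty cells -> FULL (clear)
  row 3: 3 empty cells -> not full
  row 4: 2 empty cells -> not full
  row 5: 2 empty cells -> not full
  row 6: 1 empty cell -> not full
  row 7: 5 empty cells -> not full
  row 8: 4 empty cells -> not full
Total rows cleared: 1

Answer: 1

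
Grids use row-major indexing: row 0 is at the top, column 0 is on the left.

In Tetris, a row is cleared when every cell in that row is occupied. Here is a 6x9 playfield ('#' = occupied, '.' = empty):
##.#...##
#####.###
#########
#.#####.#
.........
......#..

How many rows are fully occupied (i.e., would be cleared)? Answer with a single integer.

Check each row:
  row 0: 4 empty cells -> not full
  row 1: 1 empty cell -> not full
  row 2: 0 empty cells -> FULL (clear)
  row 3: 2 empty cells -> not full
  row 4: 9 empty cells -> not full
  row 5: 8 empty cells -> not full
Total rows cleared: 1

Answer: 1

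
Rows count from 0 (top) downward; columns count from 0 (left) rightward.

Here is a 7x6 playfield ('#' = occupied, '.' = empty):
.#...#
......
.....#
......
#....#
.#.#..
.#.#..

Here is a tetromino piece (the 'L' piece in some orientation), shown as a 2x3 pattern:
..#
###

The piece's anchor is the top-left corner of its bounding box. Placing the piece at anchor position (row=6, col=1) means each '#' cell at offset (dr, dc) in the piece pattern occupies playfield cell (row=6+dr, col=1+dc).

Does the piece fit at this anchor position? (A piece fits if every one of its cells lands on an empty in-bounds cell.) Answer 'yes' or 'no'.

Answer: no

Derivation:
Check each piece cell at anchor (6, 1):
  offset (0,2) -> (6,3): occupied ('#') -> FAIL
  offset (1,0) -> (7,1): out of bounds -> FAIL
  offset (1,1) -> (7,2): out of bounds -> FAIL
  offset (1,2) -> (7,3): out of bounds -> FAIL
All cells valid: no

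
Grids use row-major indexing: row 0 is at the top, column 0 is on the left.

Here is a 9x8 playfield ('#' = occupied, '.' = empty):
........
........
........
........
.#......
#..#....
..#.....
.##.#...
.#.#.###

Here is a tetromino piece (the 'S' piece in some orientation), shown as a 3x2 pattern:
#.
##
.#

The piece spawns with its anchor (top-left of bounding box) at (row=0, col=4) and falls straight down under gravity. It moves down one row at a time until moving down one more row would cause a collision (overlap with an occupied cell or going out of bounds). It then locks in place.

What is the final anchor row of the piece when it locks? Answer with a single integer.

Spawn at (row=0, col=4). Try each row:
  row 0: fits
  row 1: fits
  row 2: fits
  row 3: fits
  row 4: fits
  row 5: fits
  row 6: blocked -> lock at row 5

Answer: 5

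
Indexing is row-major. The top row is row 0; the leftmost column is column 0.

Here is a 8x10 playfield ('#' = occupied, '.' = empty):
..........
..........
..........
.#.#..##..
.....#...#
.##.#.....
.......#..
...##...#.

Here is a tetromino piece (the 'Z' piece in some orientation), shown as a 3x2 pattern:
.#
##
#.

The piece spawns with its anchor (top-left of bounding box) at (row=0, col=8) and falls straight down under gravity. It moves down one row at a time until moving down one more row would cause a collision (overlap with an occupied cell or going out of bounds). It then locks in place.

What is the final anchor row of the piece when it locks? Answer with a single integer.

Spawn at (row=0, col=8). Try each row:
  row 0: fits
  row 1: fits
  row 2: fits
  row 3: blocked -> lock at row 2

Answer: 2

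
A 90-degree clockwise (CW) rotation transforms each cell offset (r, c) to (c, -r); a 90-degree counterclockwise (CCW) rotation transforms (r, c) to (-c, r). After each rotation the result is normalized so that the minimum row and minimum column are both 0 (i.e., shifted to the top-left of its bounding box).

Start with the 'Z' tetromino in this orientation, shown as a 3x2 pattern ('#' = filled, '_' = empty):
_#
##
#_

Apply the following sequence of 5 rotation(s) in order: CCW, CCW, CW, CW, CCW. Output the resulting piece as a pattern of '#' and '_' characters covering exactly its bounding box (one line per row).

Answer: ##_
_##

Derivation:
Start:
_#
##
#_
After rotation 1 (CCW):
##_
_##
After rotation 2 (CCW):
_#
##
#_
After rotation 3 (CW):
##_
_##
After rotation 4 (CW):
_#
##
#_
After rotation 5 (CCW):
##_
_##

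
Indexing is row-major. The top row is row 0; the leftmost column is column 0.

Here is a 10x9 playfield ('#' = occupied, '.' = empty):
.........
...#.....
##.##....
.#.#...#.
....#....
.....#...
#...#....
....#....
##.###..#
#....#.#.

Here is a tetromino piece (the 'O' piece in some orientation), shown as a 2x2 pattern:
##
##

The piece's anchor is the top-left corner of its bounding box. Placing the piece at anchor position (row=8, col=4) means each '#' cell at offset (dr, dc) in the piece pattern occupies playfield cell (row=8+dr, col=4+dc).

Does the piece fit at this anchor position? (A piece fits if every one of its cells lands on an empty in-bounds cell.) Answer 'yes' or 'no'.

Answer: no

Derivation:
Check each piece cell at anchor (8, 4):
  offset (0,0) -> (8,4): occupied ('#') -> FAIL
  offset (0,1) -> (8,5): occupied ('#') -> FAIL
  offset (1,0) -> (9,4): empty -> OK
  offset (1,1) -> (9,5): occupied ('#') -> FAIL
All cells valid: no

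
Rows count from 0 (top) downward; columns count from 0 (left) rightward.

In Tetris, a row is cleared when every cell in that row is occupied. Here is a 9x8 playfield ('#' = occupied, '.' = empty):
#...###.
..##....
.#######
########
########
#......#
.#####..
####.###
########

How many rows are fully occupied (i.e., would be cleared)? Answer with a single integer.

Answer: 3

Derivation:
Check each row:
  row 0: 4 empty cells -> not full
  row 1: 6 empty cells -> not full
  row 2: 1 empty cell -> not full
  row 3: 0 empty cells -> FULL (clear)
  row 4: 0 empty cells -> FULL (clear)
  row 5: 6 empty cells -> not full
  row 6: 3 empty cells -> not full
  row 7: 1 empty cell -> not full
  row 8: 0 empty cells -> FULL (clear)
Total rows cleared: 3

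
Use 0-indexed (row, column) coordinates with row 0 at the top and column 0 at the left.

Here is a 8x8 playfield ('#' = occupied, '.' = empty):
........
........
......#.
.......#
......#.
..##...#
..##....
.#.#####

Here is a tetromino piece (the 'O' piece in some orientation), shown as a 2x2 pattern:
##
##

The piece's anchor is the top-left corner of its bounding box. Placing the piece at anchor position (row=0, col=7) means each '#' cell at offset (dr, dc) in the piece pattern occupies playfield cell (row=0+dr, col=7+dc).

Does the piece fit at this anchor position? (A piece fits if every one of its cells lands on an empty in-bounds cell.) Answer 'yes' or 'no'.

Answer: no

Derivation:
Check each piece cell at anchor (0, 7):
  offset (0,0) -> (0,7): empty -> OK
  offset (0,1) -> (0,8): out of bounds -> FAIL
  offset (1,0) -> (1,7): empty -> OK
  offset (1,1) -> (1,8): out of bounds -> FAIL
All cells valid: no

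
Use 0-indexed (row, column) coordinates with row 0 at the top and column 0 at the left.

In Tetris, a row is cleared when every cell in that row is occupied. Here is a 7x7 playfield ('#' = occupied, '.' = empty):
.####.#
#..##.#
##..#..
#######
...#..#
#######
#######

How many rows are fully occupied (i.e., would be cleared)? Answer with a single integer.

Check each row:
  row 0: 2 empty cells -> not full
  row 1: 3 empty cells -> not full
  row 2: 4 empty cells -> not full
  row 3: 0 empty cells -> FULL (clear)
  row 4: 5 empty cells -> not full
  row 5: 0 empty cells -> FULL (clear)
  row 6: 0 empty cells -> FULL (clear)
Total rows cleared: 3

Answer: 3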